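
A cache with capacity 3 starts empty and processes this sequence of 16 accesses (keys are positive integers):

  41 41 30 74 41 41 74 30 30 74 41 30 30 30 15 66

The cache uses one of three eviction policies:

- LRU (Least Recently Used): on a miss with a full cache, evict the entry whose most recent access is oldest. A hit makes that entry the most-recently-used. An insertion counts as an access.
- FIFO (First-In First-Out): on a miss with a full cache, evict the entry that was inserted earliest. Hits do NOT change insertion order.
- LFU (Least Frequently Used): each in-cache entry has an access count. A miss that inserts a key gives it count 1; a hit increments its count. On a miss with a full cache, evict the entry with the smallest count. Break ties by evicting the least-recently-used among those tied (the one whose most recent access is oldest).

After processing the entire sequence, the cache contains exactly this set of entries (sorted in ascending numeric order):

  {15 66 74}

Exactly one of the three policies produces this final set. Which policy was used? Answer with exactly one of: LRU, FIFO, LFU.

Simulating under each policy and comparing final sets:
  LRU: final set = {15 30 66} -> differs
  FIFO: final set = {15 66 74} -> MATCHES target
  LFU: final set = {30 41 66} -> differs
Only FIFO produces the target set.

Answer: FIFO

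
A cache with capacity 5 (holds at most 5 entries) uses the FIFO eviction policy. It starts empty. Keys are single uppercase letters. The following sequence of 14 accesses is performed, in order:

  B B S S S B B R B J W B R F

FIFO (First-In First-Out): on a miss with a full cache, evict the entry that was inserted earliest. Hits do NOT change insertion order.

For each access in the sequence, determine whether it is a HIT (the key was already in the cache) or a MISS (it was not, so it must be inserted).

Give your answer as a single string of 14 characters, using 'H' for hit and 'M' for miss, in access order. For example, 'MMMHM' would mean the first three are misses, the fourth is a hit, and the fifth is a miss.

FIFO simulation (capacity=5):
  1. access B: MISS. Cache (old->new): [B]
  2. access B: HIT. Cache (old->new): [B]
  3. access S: MISS. Cache (old->new): [B S]
  4. access S: HIT. Cache (old->new): [B S]
  5. access S: HIT. Cache (old->new): [B S]
  6. access B: HIT. Cache (old->new): [B S]
  7. access B: HIT. Cache (old->new): [B S]
  8. access R: MISS. Cache (old->new): [B S R]
  9. access B: HIT. Cache (old->new): [B S R]
  10. access J: MISS. Cache (old->new): [B S R J]
  11. access W: MISS. Cache (old->new): [B S R J W]
  12. access B: HIT. Cache (old->new): [B S R J W]
  13. access R: HIT. Cache (old->new): [B S R J W]
  14. access F: MISS, evict B. Cache (old->new): [S R J W F]
Total: 8 hits, 6 misses, 1 evictions

Answer: MHMHHHHMHMMHHM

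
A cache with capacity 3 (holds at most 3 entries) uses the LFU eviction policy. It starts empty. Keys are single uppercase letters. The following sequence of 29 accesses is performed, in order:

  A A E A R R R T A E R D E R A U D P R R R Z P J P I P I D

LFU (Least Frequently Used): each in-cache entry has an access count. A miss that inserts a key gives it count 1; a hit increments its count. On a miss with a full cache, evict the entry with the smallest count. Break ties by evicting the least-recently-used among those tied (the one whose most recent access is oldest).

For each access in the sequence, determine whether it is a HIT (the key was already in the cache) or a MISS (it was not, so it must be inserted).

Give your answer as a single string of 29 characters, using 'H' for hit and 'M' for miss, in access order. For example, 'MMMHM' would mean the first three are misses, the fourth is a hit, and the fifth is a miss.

LFU simulation (capacity=3):
  1. access A: MISS. Cache: [A(c=1)]
  2. access A: HIT, count now 2. Cache: [A(c=2)]
  3. access E: MISS. Cache: [E(c=1) A(c=2)]
  4. access A: HIT, count now 3. Cache: [E(c=1) A(c=3)]
  5. access R: MISS. Cache: [E(c=1) R(c=1) A(c=3)]
  6. access R: HIT, count now 2. Cache: [E(c=1) R(c=2) A(c=3)]
  7. access R: HIT, count now 3. Cache: [E(c=1) A(c=3) R(c=3)]
  8. access T: MISS, evict E(c=1). Cache: [T(c=1) A(c=3) R(c=3)]
  9. access A: HIT, count now 4. Cache: [T(c=1) R(c=3) A(c=4)]
  10. access E: MISS, evict T(c=1). Cache: [E(c=1) R(c=3) A(c=4)]
  11. access R: HIT, count now 4. Cache: [E(c=1) A(c=4) R(c=4)]
  12. access D: MISS, evict E(c=1). Cache: [D(c=1) A(c=4) R(c=4)]
  13. access E: MISS, evict D(c=1). Cache: [E(c=1) A(c=4) R(c=4)]
  14. access R: HIT, count now 5. Cache: [E(c=1) A(c=4) R(c=5)]
  15. access A: HIT, count now 5. Cache: [E(c=1) R(c=5) A(c=5)]
  16. access U: MISS, evict E(c=1). Cache: [U(c=1) R(c=5) A(c=5)]
  17. access D: MISS, evict U(c=1). Cache: [D(c=1) R(c=5) A(c=5)]
  18. access P: MISS, evict D(c=1). Cache: [P(c=1) R(c=5) A(c=5)]
  19. access R: HIT, count now 6. Cache: [P(c=1) A(c=5) R(c=6)]
  20. access R: HIT, count now 7. Cache: [P(c=1) A(c=5) R(c=7)]
  21. access R: HIT, count now 8. Cache: [P(c=1) A(c=5) R(c=8)]
  22. access Z: MISS, evict P(c=1). Cache: [Z(c=1) A(c=5) R(c=8)]
  23. access P: MISS, evict Z(c=1). Cache: [P(c=1) A(c=5) R(c=8)]
  24. access J: MISS, evict P(c=1). Cache: [J(c=1) A(c=5) R(c=8)]
  25. access P: MISS, evict J(c=1). Cache: [P(c=1) A(c=5) R(c=8)]
  26. access I: MISS, evict P(c=1). Cache: [I(c=1) A(c=5) R(c=8)]
  27. access P: MISS, evict I(c=1). Cache: [P(c=1) A(c=5) R(c=8)]
  28. access I: MISS, evict P(c=1). Cache: [I(c=1) A(c=5) R(c=8)]
  29. access D: MISS, evict I(c=1). Cache: [D(c=1) A(c=5) R(c=8)]
Total: 11 hits, 18 misses, 15 evictions

Answer: MHMHMHHMHMHMMHHMMMHHHMMMMMMMM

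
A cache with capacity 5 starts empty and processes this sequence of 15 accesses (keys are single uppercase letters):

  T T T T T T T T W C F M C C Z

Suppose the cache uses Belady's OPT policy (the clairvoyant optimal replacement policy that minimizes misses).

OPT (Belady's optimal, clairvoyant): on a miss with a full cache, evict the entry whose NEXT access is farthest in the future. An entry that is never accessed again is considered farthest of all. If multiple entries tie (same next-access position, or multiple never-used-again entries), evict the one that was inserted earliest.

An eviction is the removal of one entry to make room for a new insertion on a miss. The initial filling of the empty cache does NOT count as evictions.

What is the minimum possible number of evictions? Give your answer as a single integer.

Answer: 1

Derivation:
OPT (Belady) simulation (capacity=5):
  1. access T: MISS. Cache: [T]
  2. access T: HIT. Next use of T: step 3. Cache: [T]
  3. access T: HIT. Next use of T: step 4. Cache: [T]
  4. access T: HIT. Next use of T: step 5. Cache: [T]
  5. access T: HIT. Next use of T: step 6. Cache: [T]
  6. access T: HIT. Next use of T: step 7. Cache: [T]
  7. access T: HIT. Next use of T: step 8. Cache: [T]
  8. access T: HIT. Next use of T: never. Cache: [T]
  9. access W: MISS. Cache: [T W]
  10. access C: MISS. Cache: [T W C]
  11. access F: MISS. Cache: [T W C F]
  12. access M: MISS. Cache: [T W C F M]
  13. access C: HIT. Next use of C: step 14. Cache: [T W C F M]
  14. access C: HIT. Next use of C: never. Cache: [T W C F M]
  15. access Z: MISS, evict T (next use: never). Cache: [W C F M Z]
Total: 9 hits, 6 misses, 1 evictions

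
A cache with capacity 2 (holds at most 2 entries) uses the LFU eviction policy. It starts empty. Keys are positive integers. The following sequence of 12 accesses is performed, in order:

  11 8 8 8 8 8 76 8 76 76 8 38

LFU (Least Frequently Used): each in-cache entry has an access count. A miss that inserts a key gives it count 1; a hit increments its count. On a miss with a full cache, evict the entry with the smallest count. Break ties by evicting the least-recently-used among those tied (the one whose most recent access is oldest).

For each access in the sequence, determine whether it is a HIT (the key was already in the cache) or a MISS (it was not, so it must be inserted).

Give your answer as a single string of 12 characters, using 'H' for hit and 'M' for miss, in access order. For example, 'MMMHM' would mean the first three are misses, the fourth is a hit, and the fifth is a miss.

LFU simulation (capacity=2):
  1. access 11: MISS. Cache: [11(c=1)]
  2. access 8: MISS. Cache: [11(c=1) 8(c=1)]
  3. access 8: HIT, count now 2. Cache: [11(c=1) 8(c=2)]
  4. access 8: HIT, count now 3. Cache: [11(c=1) 8(c=3)]
  5. access 8: HIT, count now 4. Cache: [11(c=1) 8(c=4)]
  6. access 8: HIT, count now 5. Cache: [11(c=1) 8(c=5)]
  7. access 76: MISS, evict 11(c=1). Cache: [76(c=1) 8(c=5)]
  8. access 8: HIT, count now 6. Cache: [76(c=1) 8(c=6)]
  9. access 76: HIT, count now 2. Cache: [76(c=2) 8(c=6)]
  10. access 76: HIT, count now 3. Cache: [76(c=3) 8(c=6)]
  11. access 8: HIT, count now 7. Cache: [76(c=3) 8(c=7)]
  12. access 38: MISS, evict 76(c=3). Cache: [38(c=1) 8(c=7)]
Total: 8 hits, 4 misses, 2 evictions

Answer: MMHHHHMHHHHM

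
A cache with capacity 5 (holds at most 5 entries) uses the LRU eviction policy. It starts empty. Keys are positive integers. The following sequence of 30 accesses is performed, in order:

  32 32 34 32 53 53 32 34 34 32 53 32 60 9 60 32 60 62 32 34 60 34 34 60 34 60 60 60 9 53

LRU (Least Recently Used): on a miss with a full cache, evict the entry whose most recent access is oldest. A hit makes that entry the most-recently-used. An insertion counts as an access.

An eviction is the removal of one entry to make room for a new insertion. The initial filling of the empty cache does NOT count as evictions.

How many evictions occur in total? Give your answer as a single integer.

LRU simulation (capacity=5):
  1. access 32: MISS. Cache (LRU->MRU): [32]
  2. access 32: HIT. Cache (LRU->MRU): [32]
  3. access 34: MISS. Cache (LRU->MRU): [32 34]
  4. access 32: HIT. Cache (LRU->MRU): [34 32]
  5. access 53: MISS. Cache (LRU->MRU): [34 32 53]
  6. access 53: HIT. Cache (LRU->MRU): [34 32 53]
  7. access 32: HIT. Cache (LRU->MRU): [34 53 32]
  8. access 34: HIT. Cache (LRU->MRU): [53 32 34]
  9. access 34: HIT. Cache (LRU->MRU): [53 32 34]
  10. access 32: HIT. Cache (LRU->MRU): [53 34 32]
  11. access 53: HIT. Cache (LRU->MRU): [34 32 53]
  12. access 32: HIT. Cache (LRU->MRU): [34 53 32]
  13. access 60: MISS. Cache (LRU->MRU): [34 53 32 60]
  14. access 9: MISS. Cache (LRU->MRU): [34 53 32 60 9]
  15. access 60: HIT. Cache (LRU->MRU): [34 53 32 9 60]
  16. access 32: HIT. Cache (LRU->MRU): [34 53 9 60 32]
  17. access 60: HIT. Cache (LRU->MRU): [34 53 9 32 60]
  18. access 62: MISS, evict 34. Cache (LRU->MRU): [53 9 32 60 62]
  19. access 32: HIT. Cache (LRU->MRU): [53 9 60 62 32]
  20. access 34: MISS, evict 53. Cache (LRU->MRU): [9 60 62 32 34]
  21. access 60: HIT. Cache (LRU->MRU): [9 62 32 34 60]
  22. access 34: HIT. Cache (LRU->MRU): [9 62 32 60 34]
  23. access 34: HIT. Cache (LRU->MRU): [9 62 32 60 34]
  24. access 60: HIT. Cache (LRU->MRU): [9 62 32 34 60]
  25. access 34: HIT. Cache (LRU->MRU): [9 62 32 60 34]
  26. access 60: HIT. Cache (LRU->MRU): [9 62 32 34 60]
  27. access 60: HIT. Cache (LRU->MRU): [9 62 32 34 60]
  28. access 60: HIT. Cache (LRU->MRU): [9 62 32 34 60]
  29. access 9: HIT. Cache (LRU->MRU): [62 32 34 60 9]
  30. access 53: MISS, evict 62. Cache (LRU->MRU): [32 34 60 9 53]
Total: 22 hits, 8 misses, 3 evictions

Answer: 3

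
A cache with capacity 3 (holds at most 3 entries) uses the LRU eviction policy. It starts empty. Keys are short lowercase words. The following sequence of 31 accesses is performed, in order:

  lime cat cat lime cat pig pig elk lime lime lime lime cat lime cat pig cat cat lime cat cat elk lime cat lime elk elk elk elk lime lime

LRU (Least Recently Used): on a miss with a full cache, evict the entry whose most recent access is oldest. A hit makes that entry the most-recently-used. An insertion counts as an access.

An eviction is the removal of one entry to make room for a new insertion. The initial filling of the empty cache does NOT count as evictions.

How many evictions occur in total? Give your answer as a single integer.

Answer: 5

Derivation:
LRU simulation (capacity=3):
  1. access lime: MISS. Cache (LRU->MRU): [lime]
  2. access cat: MISS. Cache (LRU->MRU): [lime cat]
  3. access cat: HIT. Cache (LRU->MRU): [lime cat]
  4. access lime: HIT. Cache (LRU->MRU): [cat lime]
  5. access cat: HIT. Cache (LRU->MRU): [lime cat]
  6. access pig: MISS. Cache (LRU->MRU): [lime cat pig]
  7. access pig: HIT. Cache (LRU->MRU): [lime cat pig]
  8. access elk: MISS, evict lime. Cache (LRU->MRU): [cat pig elk]
  9. access lime: MISS, evict cat. Cache (LRU->MRU): [pig elk lime]
  10. access lime: HIT. Cache (LRU->MRU): [pig elk lime]
  11. access lime: HIT. Cache (LRU->MRU): [pig elk lime]
  12. access lime: HIT. Cache (LRU->MRU): [pig elk lime]
  13. access cat: MISS, evict pig. Cache (LRU->MRU): [elk lime cat]
  14. access lime: HIT. Cache (LRU->MRU): [elk cat lime]
  15. access cat: HIT. Cache (LRU->MRU): [elk lime cat]
  16. access pig: MISS, evict elk. Cache (LRU->MRU): [lime cat pig]
  17. access cat: HIT. Cache (LRU->MRU): [lime pig cat]
  18. access cat: HIT. Cache (LRU->MRU): [lime pig cat]
  19. access lime: HIT. Cache (LRU->MRU): [pig cat lime]
  20. access cat: HIT. Cache (LRU->MRU): [pig lime cat]
  21. access cat: HIT. Cache (LRU->MRU): [pig lime cat]
  22. access elk: MISS, evict pig. Cache (LRU->MRU): [lime cat elk]
  23. access lime: HIT. Cache (LRU->MRU): [cat elk lime]
  24. access cat: HIT. Cache (LRU->MRU): [elk lime cat]
  25. access lime: HIT. Cache (LRU->MRU): [elk cat lime]
  26. access elk: HIT. Cache (LRU->MRU): [cat lime elk]
  27. access elk: HIT. Cache (LRU->MRU): [cat lime elk]
  28. access elk: HIT. Cache (LRU->MRU): [cat lime elk]
  29. access elk: HIT. Cache (LRU->MRU): [cat lime elk]
  30. access lime: HIT. Cache (LRU->MRU): [cat elk lime]
  31. access lime: HIT. Cache (LRU->MRU): [cat elk lime]
Total: 23 hits, 8 misses, 5 evictions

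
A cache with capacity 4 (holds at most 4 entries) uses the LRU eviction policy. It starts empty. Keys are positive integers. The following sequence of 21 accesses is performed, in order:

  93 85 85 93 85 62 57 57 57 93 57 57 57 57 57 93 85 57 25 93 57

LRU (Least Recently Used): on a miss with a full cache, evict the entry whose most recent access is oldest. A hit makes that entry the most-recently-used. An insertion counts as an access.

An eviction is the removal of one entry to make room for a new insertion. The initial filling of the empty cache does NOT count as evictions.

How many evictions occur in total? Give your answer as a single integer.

Answer: 1

Derivation:
LRU simulation (capacity=4):
  1. access 93: MISS. Cache (LRU->MRU): [93]
  2. access 85: MISS. Cache (LRU->MRU): [93 85]
  3. access 85: HIT. Cache (LRU->MRU): [93 85]
  4. access 93: HIT. Cache (LRU->MRU): [85 93]
  5. access 85: HIT. Cache (LRU->MRU): [93 85]
  6. access 62: MISS. Cache (LRU->MRU): [93 85 62]
  7. access 57: MISS. Cache (LRU->MRU): [93 85 62 57]
  8. access 57: HIT. Cache (LRU->MRU): [93 85 62 57]
  9. access 57: HIT. Cache (LRU->MRU): [93 85 62 57]
  10. access 93: HIT. Cache (LRU->MRU): [85 62 57 93]
  11. access 57: HIT. Cache (LRU->MRU): [85 62 93 57]
  12. access 57: HIT. Cache (LRU->MRU): [85 62 93 57]
  13. access 57: HIT. Cache (LRU->MRU): [85 62 93 57]
  14. access 57: HIT. Cache (LRU->MRU): [85 62 93 57]
  15. access 57: HIT. Cache (LRU->MRU): [85 62 93 57]
  16. access 93: HIT. Cache (LRU->MRU): [85 62 57 93]
  17. access 85: HIT. Cache (LRU->MRU): [62 57 93 85]
  18. access 57: HIT. Cache (LRU->MRU): [62 93 85 57]
  19. access 25: MISS, evict 62. Cache (LRU->MRU): [93 85 57 25]
  20. access 93: HIT. Cache (LRU->MRU): [85 57 25 93]
  21. access 57: HIT. Cache (LRU->MRU): [85 25 93 57]
Total: 16 hits, 5 misses, 1 evictions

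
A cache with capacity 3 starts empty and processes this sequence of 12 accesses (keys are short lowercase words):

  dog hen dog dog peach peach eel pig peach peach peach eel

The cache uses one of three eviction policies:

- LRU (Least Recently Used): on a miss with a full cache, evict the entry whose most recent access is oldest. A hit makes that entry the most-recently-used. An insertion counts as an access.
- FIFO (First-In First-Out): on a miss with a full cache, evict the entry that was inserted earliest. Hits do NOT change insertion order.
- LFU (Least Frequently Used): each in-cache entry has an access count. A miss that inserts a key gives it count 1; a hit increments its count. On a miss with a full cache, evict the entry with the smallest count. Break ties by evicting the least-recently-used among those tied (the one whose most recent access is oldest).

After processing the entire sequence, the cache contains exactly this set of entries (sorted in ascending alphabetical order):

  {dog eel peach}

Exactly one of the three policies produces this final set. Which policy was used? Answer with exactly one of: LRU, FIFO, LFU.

Answer: LFU

Derivation:
Simulating under each policy and comparing final sets:
  LRU: final set = {eel peach pig} -> differs
  FIFO: final set = {eel peach pig} -> differs
  LFU: final set = {dog eel peach} -> MATCHES target
Only LFU produces the target set.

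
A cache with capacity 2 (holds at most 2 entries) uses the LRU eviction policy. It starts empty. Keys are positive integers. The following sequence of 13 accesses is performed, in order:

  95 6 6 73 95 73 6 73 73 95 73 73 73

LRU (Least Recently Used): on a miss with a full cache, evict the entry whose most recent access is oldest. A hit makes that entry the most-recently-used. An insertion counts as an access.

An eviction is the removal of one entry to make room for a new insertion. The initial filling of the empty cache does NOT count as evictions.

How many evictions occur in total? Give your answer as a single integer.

LRU simulation (capacity=2):
  1. access 95: MISS. Cache (LRU->MRU): [95]
  2. access 6: MISS. Cache (LRU->MRU): [95 6]
  3. access 6: HIT. Cache (LRU->MRU): [95 6]
  4. access 73: MISS, evict 95. Cache (LRU->MRU): [6 73]
  5. access 95: MISS, evict 6. Cache (LRU->MRU): [73 95]
  6. access 73: HIT. Cache (LRU->MRU): [95 73]
  7. access 6: MISS, evict 95. Cache (LRU->MRU): [73 6]
  8. access 73: HIT. Cache (LRU->MRU): [6 73]
  9. access 73: HIT. Cache (LRU->MRU): [6 73]
  10. access 95: MISS, evict 6. Cache (LRU->MRU): [73 95]
  11. access 73: HIT. Cache (LRU->MRU): [95 73]
  12. access 73: HIT. Cache (LRU->MRU): [95 73]
  13. access 73: HIT. Cache (LRU->MRU): [95 73]
Total: 7 hits, 6 misses, 4 evictions

Answer: 4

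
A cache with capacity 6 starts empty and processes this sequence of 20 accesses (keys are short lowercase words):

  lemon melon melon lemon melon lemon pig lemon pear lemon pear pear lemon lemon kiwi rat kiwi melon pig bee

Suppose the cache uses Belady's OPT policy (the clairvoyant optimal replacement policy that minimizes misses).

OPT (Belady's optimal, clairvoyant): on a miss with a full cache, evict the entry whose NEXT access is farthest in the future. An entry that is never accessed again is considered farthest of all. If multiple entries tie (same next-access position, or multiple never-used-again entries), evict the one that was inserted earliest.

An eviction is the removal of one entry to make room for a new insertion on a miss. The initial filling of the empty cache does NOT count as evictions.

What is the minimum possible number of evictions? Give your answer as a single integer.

OPT (Belady) simulation (capacity=6):
  1. access lemon: MISS. Cache: [lemon]
  2. access melon: MISS. Cache: [lemon melon]
  3. access melon: HIT. Next use of melon: step 5. Cache: [lemon melon]
  4. access lemon: HIT. Next use of lemon: step 6. Cache: [lemon melon]
  5. access melon: HIT. Next use of melon: step 18. Cache: [lemon melon]
  6. access lemon: HIT. Next use of lemon: step 8. Cache: [lemon melon]
  7. access pig: MISS. Cache: [lemon melon pig]
  8. access lemon: HIT. Next use of lemon: step 10. Cache: [lemon melon pig]
  9. access pear: MISS. Cache: [lemon melon pig pear]
  10. access lemon: HIT. Next use of lemon: step 13. Cache: [lemon melon pig pear]
  11. access pear: HIT. Next use of pear: step 12. Cache: [lemon melon pig pear]
  12. access pear: HIT. Next use of pear: never. Cache: [lemon melon pig pear]
  13. access lemon: HIT. Next use of lemon: step 14. Cache: [lemon melon pig pear]
  14. access lemon: HIT. Next use of lemon: never. Cache: [lemon melon pig pear]
  15. access kiwi: MISS. Cache: [lemon melon pig pear kiwi]
  16. access rat: MISS. Cache: [lemon melon pig pear kiwi rat]
  17. access kiwi: HIT. Next use of kiwi: never. Cache: [lemon melon pig pear kiwi rat]
  18. access melon: HIT. Next use of melon: never. Cache: [lemon melon pig pear kiwi rat]
  19. access pig: HIT. Next use of pig: never. Cache: [lemon melon pig pear kiwi rat]
  20. access bee: MISS, evict lemon (next use: never). Cache: [melon pig pear kiwi rat bee]
Total: 13 hits, 7 misses, 1 evictions

Answer: 1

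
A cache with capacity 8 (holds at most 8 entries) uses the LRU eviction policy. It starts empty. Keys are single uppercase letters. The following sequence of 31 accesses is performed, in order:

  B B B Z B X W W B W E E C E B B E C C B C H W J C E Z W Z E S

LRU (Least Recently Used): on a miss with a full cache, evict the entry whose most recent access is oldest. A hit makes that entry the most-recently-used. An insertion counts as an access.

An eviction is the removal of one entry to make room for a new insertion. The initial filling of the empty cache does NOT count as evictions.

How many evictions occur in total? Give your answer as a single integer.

LRU simulation (capacity=8):
  1. access B: MISS. Cache (LRU->MRU): [B]
  2. access B: HIT. Cache (LRU->MRU): [B]
  3. access B: HIT. Cache (LRU->MRU): [B]
  4. access Z: MISS. Cache (LRU->MRU): [B Z]
  5. access B: HIT. Cache (LRU->MRU): [Z B]
  6. access X: MISS. Cache (LRU->MRU): [Z B X]
  7. access W: MISS. Cache (LRU->MRU): [Z B X W]
  8. access W: HIT. Cache (LRU->MRU): [Z B X W]
  9. access B: HIT. Cache (LRU->MRU): [Z X W B]
  10. access W: HIT. Cache (LRU->MRU): [Z X B W]
  11. access E: MISS. Cache (LRU->MRU): [Z X B W E]
  12. access E: HIT. Cache (LRU->MRU): [Z X B W E]
  13. access C: MISS. Cache (LRU->MRU): [Z X B W E C]
  14. access E: HIT. Cache (LRU->MRU): [Z X B W C E]
  15. access B: HIT. Cache (LRU->MRU): [Z X W C E B]
  16. access B: HIT. Cache (LRU->MRU): [Z X W C E B]
  17. access E: HIT. Cache (LRU->MRU): [Z X W C B E]
  18. access C: HIT. Cache (LRU->MRU): [Z X W B E C]
  19. access C: HIT. Cache (LRU->MRU): [Z X W B E C]
  20. access B: HIT. Cache (LRU->MRU): [Z X W E C B]
  21. access C: HIT. Cache (LRU->MRU): [Z X W E B C]
  22. access H: MISS. Cache (LRU->MRU): [Z X W E B C H]
  23. access W: HIT. Cache (LRU->MRU): [Z X E B C H W]
  24. access J: MISS. Cache (LRU->MRU): [Z X E B C H W J]
  25. access C: HIT. Cache (LRU->MRU): [Z X E B H W J C]
  26. access E: HIT. Cache (LRU->MRU): [Z X B H W J C E]
  27. access Z: HIT. Cache (LRU->MRU): [X B H W J C E Z]
  28. access W: HIT. Cache (LRU->MRU): [X B H J C E Z W]
  29. access Z: HIT. Cache (LRU->MRU): [X B H J C E W Z]
  30. access E: HIT. Cache (LRU->MRU): [X B H J C W Z E]
  31. access S: MISS, evict X. Cache (LRU->MRU): [B H J C W Z E S]
Total: 22 hits, 9 misses, 1 evictions

Answer: 1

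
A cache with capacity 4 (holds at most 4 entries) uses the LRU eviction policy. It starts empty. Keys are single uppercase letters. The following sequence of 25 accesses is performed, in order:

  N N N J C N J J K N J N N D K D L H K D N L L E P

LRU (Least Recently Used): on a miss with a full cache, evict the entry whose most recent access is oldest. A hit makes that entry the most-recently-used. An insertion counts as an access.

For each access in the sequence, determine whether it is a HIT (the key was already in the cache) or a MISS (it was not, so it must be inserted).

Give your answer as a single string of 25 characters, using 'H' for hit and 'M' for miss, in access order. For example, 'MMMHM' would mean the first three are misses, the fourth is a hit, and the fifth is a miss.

LRU simulation (capacity=4):
  1. access N: MISS. Cache (LRU->MRU): [N]
  2. access N: HIT. Cache (LRU->MRU): [N]
  3. access N: HIT. Cache (LRU->MRU): [N]
  4. access J: MISS. Cache (LRU->MRU): [N J]
  5. access C: MISS. Cache (LRU->MRU): [N J C]
  6. access N: HIT. Cache (LRU->MRU): [J C N]
  7. access J: HIT. Cache (LRU->MRU): [C N J]
  8. access J: HIT. Cache (LRU->MRU): [C N J]
  9. access K: MISS. Cache (LRU->MRU): [C N J K]
  10. access N: HIT. Cache (LRU->MRU): [C J K N]
  11. access J: HIT. Cache (LRU->MRU): [C K N J]
  12. access N: HIT. Cache (LRU->MRU): [C K J N]
  13. access N: HIT. Cache (LRU->MRU): [C K J N]
  14. access D: MISS, evict C. Cache (LRU->MRU): [K J N D]
  15. access K: HIT. Cache (LRU->MRU): [J N D K]
  16. access D: HIT. Cache (LRU->MRU): [J N K D]
  17. access L: MISS, evict J. Cache (LRU->MRU): [N K D L]
  18. access H: MISS, evict N. Cache (LRU->MRU): [K D L H]
  19. access K: HIT. Cache (LRU->MRU): [D L H K]
  20. access D: HIT. Cache (LRU->MRU): [L H K D]
  21. access N: MISS, evict L. Cache (LRU->MRU): [H K D N]
  22. access L: MISS, evict H. Cache (LRU->MRU): [K D N L]
  23. access L: HIT. Cache (LRU->MRU): [K D N L]
  24. access E: MISS, evict K. Cache (LRU->MRU): [D N L E]
  25. access P: MISS, evict D. Cache (LRU->MRU): [N L E P]
Total: 14 hits, 11 misses, 7 evictions

Answer: MHHMMHHHMHHHHMHHMMHHMMHMM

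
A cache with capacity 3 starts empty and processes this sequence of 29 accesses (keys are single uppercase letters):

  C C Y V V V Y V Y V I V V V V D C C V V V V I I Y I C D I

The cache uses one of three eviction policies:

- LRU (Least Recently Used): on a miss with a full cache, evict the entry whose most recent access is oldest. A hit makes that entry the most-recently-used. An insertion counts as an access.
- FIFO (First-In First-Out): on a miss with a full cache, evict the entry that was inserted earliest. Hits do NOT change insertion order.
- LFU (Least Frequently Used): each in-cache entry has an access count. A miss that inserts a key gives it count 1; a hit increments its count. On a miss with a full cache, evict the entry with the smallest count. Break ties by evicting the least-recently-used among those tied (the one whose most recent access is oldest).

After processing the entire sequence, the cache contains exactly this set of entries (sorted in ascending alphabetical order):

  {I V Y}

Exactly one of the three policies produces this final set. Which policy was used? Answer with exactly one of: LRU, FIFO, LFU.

Answer: LFU

Derivation:
Simulating under each policy and comparing final sets:
  LRU: final set = {C D I} -> differs
  FIFO: final set = {C D I} -> differs
  LFU: final set = {I V Y} -> MATCHES target
Only LFU produces the target set.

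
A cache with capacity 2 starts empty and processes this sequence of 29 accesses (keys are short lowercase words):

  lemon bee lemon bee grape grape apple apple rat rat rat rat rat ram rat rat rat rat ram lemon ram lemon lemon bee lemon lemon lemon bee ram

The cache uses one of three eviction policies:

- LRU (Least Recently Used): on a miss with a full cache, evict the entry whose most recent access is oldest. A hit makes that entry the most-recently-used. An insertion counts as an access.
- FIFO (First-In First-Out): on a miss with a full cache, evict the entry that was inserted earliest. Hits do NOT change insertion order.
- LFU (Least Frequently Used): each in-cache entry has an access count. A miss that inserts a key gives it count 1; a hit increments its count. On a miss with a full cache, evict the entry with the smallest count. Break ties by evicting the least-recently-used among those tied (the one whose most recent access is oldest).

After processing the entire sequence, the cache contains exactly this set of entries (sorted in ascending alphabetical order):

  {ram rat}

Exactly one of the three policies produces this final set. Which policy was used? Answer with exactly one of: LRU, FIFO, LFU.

Answer: LFU

Derivation:
Simulating under each policy and comparing final sets:
  LRU: final set = {bee ram} -> differs
  FIFO: final set = {bee ram} -> differs
  LFU: final set = {ram rat} -> MATCHES target
Only LFU produces the target set.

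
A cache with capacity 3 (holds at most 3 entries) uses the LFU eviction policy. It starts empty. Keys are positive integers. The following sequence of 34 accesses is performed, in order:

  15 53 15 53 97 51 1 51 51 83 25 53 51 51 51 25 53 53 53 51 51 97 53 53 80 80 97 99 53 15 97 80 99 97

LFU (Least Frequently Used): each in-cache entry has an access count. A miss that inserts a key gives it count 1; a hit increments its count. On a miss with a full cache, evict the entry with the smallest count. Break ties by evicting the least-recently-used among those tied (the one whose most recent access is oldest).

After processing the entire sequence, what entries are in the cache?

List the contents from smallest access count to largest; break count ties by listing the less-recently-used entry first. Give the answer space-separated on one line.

Answer: 97 51 53

Derivation:
LFU simulation (capacity=3):
  1. access 15: MISS. Cache: [15(c=1)]
  2. access 53: MISS. Cache: [15(c=1) 53(c=1)]
  3. access 15: HIT, count now 2. Cache: [53(c=1) 15(c=2)]
  4. access 53: HIT, count now 2. Cache: [15(c=2) 53(c=2)]
  5. access 97: MISS. Cache: [97(c=1) 15(c=2) 53(c=2)]
  6. access 51: MISS, evict 97(c=1). Cache: [51(c=1) 15(c=2) 53(c=2)]
  7. access 1: MISS, evict 51(c=1). Cache: [1(c=1) 15(c=2) 53(c=2)]
  8. access 51: MISS, evict 1(c=1). Cache: [51(c=1) 15(c=2) 53(c=2)]
  9. access 51: HIT, count now 2. Cache: [15(c=2) 53(c=2) 51(c=2)]
  10. access 83: MISS, evict 15(c=2). Cache: [83(c=1) 53(c=2) 51(c=2)]
  11. access 25: MISS, evict 83(c=1). Cache: [25(c=1) 53(c=2) 51(c=2)]
  12. access 53: HIT, count now 3. Cache: [25(c=1) 51(c=2) 53(c=3)]
  13. access 51: HIT, count now 3. Cache: [25(c=1) 53(c=3) 51(c=3)]
  14. access 51: HIT, count now 4. Cache: [25(c=1) 53(c=3) 51(c=4)]
  15. access 51: HIT, count now 5. Cache: [25(c=1) 53(c=3) 51(c=5)]
  16. access 25: HIT, count now 2. Cache: [25(c=2) 53(c=3) 51(c=5)]
  17. access 53: HIT, count now 4. Cache: [25(c=2) 53(c=4) 51(c=5)]
  18. access 53: HIT, count now 5. Cache: [25(c=2) 51(c=5) 53(c=5)]
  19. access 53: HIT, count now 6. Cache: [25(c=2) 51(c=5) 53(c=6)]
  20. access 51: HIT, count now 6. Cache: [25(c=2) 53(c=6) 51(c=6)]
  21. access 51: HIT, count now 7. Cache: [25(c=2) 53(c=6) 51(c=7)]
  22. access 97: MISS, evict 25(c=2). Cache: [97(c=1) 53(c=6) 51(c=7)]
  23. access 53: HIT, count now 7. Cache: [97(c=1) 51(c=7) 53(c=7)]
  24. access 53: HIT, count now 8. Cache: [97(c=1) 51(c=7) 53(c=8)]
  25. access 80: MISS, evict 97(c=1). Cache: [80(c=1) 51(c=7) 53(c=8)]
  26. access 80: HIT, count now 2. Cache: [80(c=2) 51(c=7) 53(c=8)]
  27. access 97: MISS, evict 80(c=2). Cache: [97(c=1) 51(c=7) 53(c=8)]
  28. access 99: MISS, evict 97(c=1). Cache: [99(c=1) 51(c=7) 53(c=8)]
  29. access 53: HIT, count now 9. Cache: [99(c=1) 51(c=7) 53(c=9)]
  30. access 15: MISS, evict 99(c=1). Cache: [15(c=1) 51(c=7) 53(c=9)]
  31. access 97: MISS, evict 15(c=1). Cache: [97(c=1) 51(c=7) 53(c=9)]
  32. access 80: MISS, evict 97(c=1). Cache: [80(c=1) 51(c=7) 53(c=9)]
  33. access 99: MISS, evict 80(c=1). Cache: [99(c=1) 51(c=7) 53(c=9)]
  34. access 97: MISS, evict 99(c=1). Cache: [97(c=1) 51(c=7) 53(c=9)]
Total: 17 hits, 17 misses, 14 evictions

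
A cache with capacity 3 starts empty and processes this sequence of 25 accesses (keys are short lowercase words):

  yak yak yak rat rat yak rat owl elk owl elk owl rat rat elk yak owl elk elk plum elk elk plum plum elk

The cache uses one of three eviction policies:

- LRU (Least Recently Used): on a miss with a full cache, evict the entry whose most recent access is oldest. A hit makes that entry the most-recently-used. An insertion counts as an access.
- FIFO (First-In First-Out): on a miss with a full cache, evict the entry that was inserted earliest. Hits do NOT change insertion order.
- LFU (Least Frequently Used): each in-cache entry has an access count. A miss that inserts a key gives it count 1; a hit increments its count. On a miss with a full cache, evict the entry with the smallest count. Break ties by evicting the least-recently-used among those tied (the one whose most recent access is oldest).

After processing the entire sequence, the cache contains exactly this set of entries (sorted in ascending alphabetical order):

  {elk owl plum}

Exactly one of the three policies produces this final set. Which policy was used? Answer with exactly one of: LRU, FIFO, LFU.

Answer: LRU

Derivation:
Simulating under each policy and comparing final sets:
  LRU: final set = {elk owl plum} -> MATCHES target
  FIFO: final set = {elk plum yak} -> differs
  LFU: final set = {elk rat yak} -> differs
Only LRU produces the target set.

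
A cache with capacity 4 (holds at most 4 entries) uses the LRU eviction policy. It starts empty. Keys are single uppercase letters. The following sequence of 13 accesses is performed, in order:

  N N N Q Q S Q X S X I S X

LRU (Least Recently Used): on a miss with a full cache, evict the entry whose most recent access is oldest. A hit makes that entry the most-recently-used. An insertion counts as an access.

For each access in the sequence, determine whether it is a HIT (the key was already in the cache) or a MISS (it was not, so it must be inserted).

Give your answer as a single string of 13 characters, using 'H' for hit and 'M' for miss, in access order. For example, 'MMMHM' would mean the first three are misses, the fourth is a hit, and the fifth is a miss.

LRU simulation (capacity=4):
  1. access N: MISS. Cache (LRU->MRU): [N]
  2. access N: HIT. Cache (LRU->MRU): [N]
  3. access N: HIT. Cache (LRU->MRU): [N]
  4. access Q: MISS. Cache (LRU->MRU): [N Q]
  5. access Q: HIT. Cache (LRU->MRU): [N Q]
  6. access S: MISS. Cache (LRU->MRU): [N Q S]
  7. access Q: HIT. Cache (LRU->MRU): [N S Q]
  8. access X: MISS. Cache (LRU->MRU): [N S Q X]
  9. access S: HIT. Cache (LRU->MRU): [N Q X S]
  10. access X: HIT. Cache (LRU->MRU): [N Q S X]
  11. access I: MISS, evict N. Cache (LRU->MRU): [Q S X I]
  12. access S: HIT. Cache (LRU->MRU): [Q X I S]
  13. access X: HIT. Cache (LRU->MRU): [Q I S X]
Total: 8 hits, 5 misses, 1 evictions

Answer: MHHMHMHMHHMHH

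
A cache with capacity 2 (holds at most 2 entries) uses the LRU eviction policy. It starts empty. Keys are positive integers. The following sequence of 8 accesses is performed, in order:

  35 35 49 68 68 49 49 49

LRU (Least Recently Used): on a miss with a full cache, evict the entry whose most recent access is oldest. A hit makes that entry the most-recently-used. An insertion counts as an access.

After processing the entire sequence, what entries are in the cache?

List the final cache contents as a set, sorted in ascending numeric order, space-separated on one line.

LRU simulation (capacity=2):
  1. access 35: MISS. Cache (LRU->MRU): [35]
  2. access 35: HIT. Cache (LRU->MRU): [35]
  3. access 49: MISS. Cache (LRU->MRU): [35 49]
  4. access 68: MISS, evict 35. Cache (LRU->MRU): [49 68]
  5. access 68: HIT. Cache (LRU->MRU): [49 68]
  6. access 49: HIT. Cache (LRU->MRU): [68 49]
  7. access 49: HIT. Cache (LRU->MRU): [68 49]
  8. access 49: HIT. Cache (LRU->MRU): [68 49]
Total: 5 hits, 3 misses, 1 evictions

Answer: 49 68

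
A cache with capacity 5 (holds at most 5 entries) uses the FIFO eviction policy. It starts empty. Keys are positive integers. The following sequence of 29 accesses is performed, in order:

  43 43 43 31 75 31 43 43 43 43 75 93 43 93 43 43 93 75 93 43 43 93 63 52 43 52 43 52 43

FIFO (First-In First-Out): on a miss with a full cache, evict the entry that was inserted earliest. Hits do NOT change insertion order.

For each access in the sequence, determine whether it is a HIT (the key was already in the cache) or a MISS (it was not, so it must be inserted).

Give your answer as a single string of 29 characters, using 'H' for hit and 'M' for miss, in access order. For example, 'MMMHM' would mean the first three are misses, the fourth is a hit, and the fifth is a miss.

FIFO simulation (capacity=5):
  1. access 43: MISS. Cache (old->new): [43]
  2. access 43: HIT. Cache (old->new): [43]
  3. access 43: HIT. Cache (old->new): [43]
  4. access 31: MISS. Cache (old->new): [43 31]
  5. access 75: MISS. Cache (old->new): [43 31 75]
  6. access 31: HIT. Cache (old->new): [43 31 75]
  7. access 43: HIT. Cache (old->new): [43 31 75]
  8. access 43: HIT. Cache (old->new): [43 31 75]
  9. access 43: HIT. Cache (old->new): [43 31 75]
  10. access 43: HIT. Cache (old->new): [43 31 75]
  11. access 75: HIT. Cache (old->new): [43 31 75]
  12. access 93: MISS. Cache (old->new): [43 31 75 93]
  13. access 43: HIT. Cache (old->new): [43 31 75 93]
  14. access 93: HIT. Cache (old->new): [43 31 75 93]
  15. access 43: HIT. Cache (old->new): [43 31 75 93]
  16. access 43: HIT. Cache (old->new): [43 31 75 93]
  17. access 93: HIT. Cache (old->new): [43 31 75 93]
  18. access 75: HIT. Cache (old->new): [43 31 75 93]
  19. access 93: HIT. Cache (old->new): [43 31 75 93]
  20. access 43: HIT. Cache (old->new): [43 31 75 93]
  21. access 43: HIT. Cache (old->new): [43 31 75 93]
  22. access 93: HIT. Cache (old->new): [43 31 75 93]
  23. access 63: MISS. Cache (old->new): [43 31 75 93 63]
  24. access 52: MISS, evict 43. Cache (old->new): [31 75 93 63 52]
  25. access 43: MISS, evict 31. Cache (old->new): [75 93 63 52 43]
  26. access 52: HIT. Cache (old->new): [75 93 63 52 43]
  27. access 43: HIT. Cache (old->new): [75 93 63 52 43]
  28. access 52: HIT. Cache (old->new): [75 93 63 52 43]
  29. access 43: HIT. Cache (old->new): [75 93 63 52 43]
Total: 22 hits, 7 misses, 2 evictions

Answer: MHHMMHHHHHHMHHHHHHHHHHMMMHHHH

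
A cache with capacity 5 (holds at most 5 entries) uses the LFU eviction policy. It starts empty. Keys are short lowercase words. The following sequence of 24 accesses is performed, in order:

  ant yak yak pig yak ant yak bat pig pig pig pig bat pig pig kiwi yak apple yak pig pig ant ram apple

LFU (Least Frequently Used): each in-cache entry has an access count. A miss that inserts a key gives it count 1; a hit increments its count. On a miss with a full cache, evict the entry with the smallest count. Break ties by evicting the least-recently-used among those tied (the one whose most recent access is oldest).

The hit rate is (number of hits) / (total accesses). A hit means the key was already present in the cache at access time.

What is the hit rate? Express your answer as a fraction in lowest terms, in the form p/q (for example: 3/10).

LFU simulation (capacity=5):
  1. access ant: MISS. Cache: [ant(c=1)]
  2. access yak: MISS. Cache: [ant(c=1) yak(c=1)]
  3. access yak: HIT, count now 2. Cache: [ant(c=1) yak(c=2)]
  4. access pig: MISS. Cache: [ant(c=1) pig(c=1) yak(c=2)]
  5. access yak: HIT, count now 3. Cache: [ant(c=1) pig(c=1) yak(c=3)]
  6. access ant: HIT, count now 2. Cache: [pig(c=1) ant(c=2) yak(c=3)]
  7. access yak: HIT, count now 4. Cache: [pig(c=1) ant(c=2) yak(c=4)]
  8. access bat: MISS. Cache: [pig(c=1) bat(c=1) ant(c=2) yak(c=4)]
  9. access pig: HIT, count now 2. Cache: [bat(c=1) ant(c=2) pig(c=2) yak(c=4)]
  10. access pig: HIT, count now 3. Cache: [bat(c=1) ant(c=2) pig(c=3) yak(c=4)]
  11. access pig: HIT, count now 4. Cache: [bat(c=1) ant(c=2) yak(c=4) pig(c=4)]
  12. access pig: HIT, count now 5. Cache: [bat(c=1) ant(c=2) yak(c=4) pig(c=5)]
  13. access bat: HIT, count now 2. Cache: [ant(c=2) bat(c=2) yak(c=4) pig(c=5)]
  14. access pig: HIT, count now 6. Cache: [ant(c=2) bat(c=2) yak(c=4) pig(c=6)]
  15. access pig: HIT, count now 7. Cache: [ant(c=2) bat(c=2) yak(c=4) pig(c=7)]
  16. access kiwi: MISS. Cache: [kiwi(c=1) ant(c=2) bat(c=2) yak(c=4) pig(c=7)]
  17. access yak: HIT, count now 5. Cache: [kiwi(c=1) ant(c=2) bat(c=2) yak(c=5) pig(c=7)]
  18. access apple: MISS, evict kiwi(c=1). Cache: [apple(c=1) ant(c=2) bat(c=2) yak(c=5) pig(c=7)]
  19. access yak: HIT, count now 6. Cache: [apple(c=1) ant(c=2) bat(c=2) yak(c=6) pig(c=7)]
  20. access pig: HIT, count now 8. Cache: [apple(c=1) ant(c=2) bat(c=2) yak(c=6) pig(c=8)]
  21. access pig: HIT, count now 9. Cache: [apple(c=1) ant(c=2) bat(c=2) yak(c=6) pig(c=9)]
  22. access ant: HIT, count now 3. Cache: [apple(c=1) bat(c=2) ant(c=3) yak(c=6) pig(c=9)]
  23. access ram: MISS, evict apple(c=1). Cache: [ram(c=1) bat(c=2) ant(c=3) yak(c=6) pig(c=9)]
  24. access apple: MISS, evict ram(c=1). Cache: [apple(c=1) bat(c=2) ant(c=3) yak(c=6) pig(c=9)]
Total: 16 hits, 8 misses, 3 evictions

Hit rate = 16/24 = 2/3

Answer: 2/3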